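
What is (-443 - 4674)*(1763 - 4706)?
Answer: 15059331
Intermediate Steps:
(-443 - 4674)*(1763 - 4706) = -5117*(-2943) = 15059331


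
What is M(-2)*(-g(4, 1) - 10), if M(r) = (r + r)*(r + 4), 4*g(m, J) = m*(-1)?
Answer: 72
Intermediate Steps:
g(m, J) = -m/4 (g(m, J) = (m*(-1))/4 = (-m)/4 = -m/4)
M(r) = 2*r*(4 + r) (M(r) = (2*r)*(4 + r) = 2*r*(4 + r))
M(-2)*(-g(4, 1) - 10) = (2*(-2)*(4 - 2))*(-(-1)*4/4 - 10) = (2*(-2)*2)*(-1*(-1) - 10) = -8*(1 - 10) = -8*(-9) = 72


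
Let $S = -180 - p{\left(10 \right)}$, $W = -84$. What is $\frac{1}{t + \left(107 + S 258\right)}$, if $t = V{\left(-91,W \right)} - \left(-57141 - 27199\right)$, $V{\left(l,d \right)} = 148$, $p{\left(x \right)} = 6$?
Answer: $\frac{1}{36607} \approx 2.7317 \cdot 10^{-5}$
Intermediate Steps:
$S = -186$ ($S = -180 - 6 = -186$)
$t = 84488$ ($t = 148 - \left(-57141 - 27199\right) = 148 - -84340 = 148 + 84340 = 84488$)
$\frac{1}{t + \left(107 + S 258\right)} = \frac{1}{84488 + \left(107 - 47988\right)} = \frac{1}{84488 - 47881} = \frac{1}{36607}$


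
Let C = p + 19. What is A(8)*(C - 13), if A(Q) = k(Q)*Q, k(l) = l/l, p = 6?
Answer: 96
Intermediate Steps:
k(l) = 1
A(Q) = Q (A(Q) = 1*Q = Q)
C = 25 (C = 6 + 19 = 25)
A(8)*(C - 13) = 8*(25 - 13) = 8*12 = 96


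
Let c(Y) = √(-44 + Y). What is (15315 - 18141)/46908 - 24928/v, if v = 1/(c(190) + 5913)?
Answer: -384122482141/2606 - 24928*√146 ≈ -1.4770e+8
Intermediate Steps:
v = 1/(5913 + √146) (v = 1/(√(-44 + 190) + 5913) = 1/(√146 + 5913) = 1/(5913 + √146) ≈ 0.00016877)
(15315 - 18141)/46908 - 24928/v = (15315 - 18141)/46908 - 24928/(81/478951 - √146/34963423) = -2826*1/46908 - 24928/(81/478951 - √146/34963423) = -157/2606 - 24928/(81/478951 - √146/34963423)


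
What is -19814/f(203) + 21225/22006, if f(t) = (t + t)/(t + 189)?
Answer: -12208137227/638174 ≈ -19130.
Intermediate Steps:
f(t) = 2*t/(189 + t) (f(t) = (2*t)/(189 + t) = 2*t/(189 + t))
-19814/f(203) + 21225/22006 = -19814/(2*203/(189 + 203)) + 21225/22006 = -19814/(2*203/392) + 21225*(1/22006) = -19814/(2*203*(1/392)) + 21225/22006 = -19814/29/28 + 21225/22006 = -19814*28/29 + 21225/22006 = -554792/29 + 21225/22006 = -12208137227/638174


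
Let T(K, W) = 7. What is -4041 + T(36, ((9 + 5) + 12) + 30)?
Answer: -4034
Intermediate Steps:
-4041 + T(36, ((9 + 5) + 12) + 30) = -4041 + 7 = -4034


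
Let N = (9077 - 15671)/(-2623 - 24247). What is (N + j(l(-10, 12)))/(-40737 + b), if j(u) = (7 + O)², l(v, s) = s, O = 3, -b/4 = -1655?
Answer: -1346797/458361895 ≈ -0.0029383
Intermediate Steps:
b = 6620 (b = -4*(-1655) = 6620)
j(u) = 100 (j(u) = (7 + 3)² = 10² = 100)
N = 3297/13435 (N = -6594/(-26870) = -6594*(-1/26870) = 3297/13435 ≈ 0.24540)
(N + j(l(-10, 12)))/(-40737 + b) = (3297/13435 + 100)/(-40737 + 6620) = (1346797/13435)/(-34117) = (1346797/13435)*(-1/34117) = -1346797/458361895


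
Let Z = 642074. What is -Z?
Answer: -642074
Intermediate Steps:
-Z = -1*642074 = -642074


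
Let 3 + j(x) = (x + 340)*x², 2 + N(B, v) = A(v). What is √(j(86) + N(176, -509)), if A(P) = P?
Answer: √3150182 ≈ 1774.9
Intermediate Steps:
N(B, v) = -2 + v
j(x) = -3 + x²*(340 + x) (j(x) = -3 + (x + 340)*x² = -3 + (340 + x)*x² = -3 + x²*(340 + x))
√(j(86) + N(176, -509)) = √((-3 + 86³ + 340*86²) + (-2 - 509)) = √((-3 + 636056 + 340*7396) - 511) = √((-3 + 636056 + 2514640) - 511) = √(3150693 - 511) = √3150182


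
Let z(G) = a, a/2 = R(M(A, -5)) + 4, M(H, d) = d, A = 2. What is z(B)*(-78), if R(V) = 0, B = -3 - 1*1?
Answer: -624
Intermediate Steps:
B = -4 (B = -3 - 1 = -4)
a = 8 (a = 2*(0 + 4) = 2*4 = 8)
z(G) = 8
z(B)*(-78) = 8*(-78) = -624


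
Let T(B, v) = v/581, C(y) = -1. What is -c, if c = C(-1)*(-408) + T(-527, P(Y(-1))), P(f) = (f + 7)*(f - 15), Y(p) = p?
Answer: -236952/581 ≈ -407.83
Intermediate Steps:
P(f) = (-15 + f)*(7 + f) (P(f) = (7 + f)*(-15 + f) = (-15 + f)*(7 + f))
T(B, v) = v/581 (T(B, v) = v*(1/581) = v/581)
c = 236952/581 (c = -1*(-408) + (-105 + (-1)**2 - 8*(-1))/581 = 408 + (-105 + 1 + 8)/581 = 408 + (1/581)*(-96) = 408 - 96/581 = 236952/581 ≈ 407.83)
-c = -1*236952/581 = -236952/581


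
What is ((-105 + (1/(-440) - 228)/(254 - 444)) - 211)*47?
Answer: -1236912113/83600 ≈ -14796.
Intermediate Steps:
((-105 + (1/(-440) - 228)/(254 - 444)) - 211)*47 = ((-105 + (-1/440 - 228)/(-190)) - 211)*47 = ((-105 - 100321/440*(-1/190)) - 211)*47 = ((-105 + 100321/83600) - 211)*47 = (-8677679/83600 - 211)*47 = -26317279/83600*47 = -1236912113/83600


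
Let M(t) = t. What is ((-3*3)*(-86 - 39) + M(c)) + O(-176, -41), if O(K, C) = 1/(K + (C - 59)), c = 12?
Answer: 313811/276 ≈ 1137.0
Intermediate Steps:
O(K, C) = 1/(-59 + C + K) (O(K, C) = 1/(K + (-59 + C)) = 1/(-59 + C + K))
((-3*3)*(-86 - 39) + M(c)) + O(-176, -41) = ((-3*3)*(-86 - 39) + 12) + 1/(-59 - 41 - 176) = (-9*(-125) + 12) + 1/(-276) = (1125 + 12) - 1/276 = 1137 - 1/276 = 313811/276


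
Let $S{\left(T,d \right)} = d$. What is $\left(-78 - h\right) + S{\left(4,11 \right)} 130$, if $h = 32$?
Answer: $1320$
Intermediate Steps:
$\left(-78 - h\right) + S{\left(4,11 \right)} 130 = \left(-78 - 32\right) + 11 \cdot 130 = \left(-78 - 32\right) + 1430 = -110 + 1430 = 1320$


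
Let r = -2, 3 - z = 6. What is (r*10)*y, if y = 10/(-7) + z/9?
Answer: 740/21 ≈ 35.238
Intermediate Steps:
z = -3 (z = 3 - 1*6 = 3 - 6 = -3)
y = -37/21 (y = 10/(-7) - 3/9 = 10*(-⅐) - 3*⅑ = -10/7 - ⅓ = -37/21 ≈ -1.7619)
(r*10)*y = -2*10*(-37/21) = -20*(-37/21) = 740/21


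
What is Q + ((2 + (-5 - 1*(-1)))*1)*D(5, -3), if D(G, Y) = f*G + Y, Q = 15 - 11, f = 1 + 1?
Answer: -10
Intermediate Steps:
f = 2
Q = 4
D(G, Y) = Y + 2*G (D(G, Y) = 2*G + Y = Y + 2*G)
Q + ((2 + (-5 - 1*(-1)))*1)*D(5, -3) = 4 + ((2 + (-5 - 1*(-1)))*1)*(-3 + 2*5) = 4 + ((2 + (-5 + 1))*1)*(-3 + 10) = 4 + ((2 - 4)*1)*7 = 4 - 2*1*7 = 4 - 2*7 = 4 - 14 = -10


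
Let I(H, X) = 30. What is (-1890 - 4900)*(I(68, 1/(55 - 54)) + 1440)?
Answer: -9981300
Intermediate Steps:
(-1890 - 4900)*(I(68, 1/(55 - 54)) + 1440) = (-1890 - 4900)*(30 + 1440) = -6790*1470 = -9981300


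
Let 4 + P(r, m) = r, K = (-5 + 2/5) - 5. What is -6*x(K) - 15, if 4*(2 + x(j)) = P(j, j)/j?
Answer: -41/8 ≈ -5.1250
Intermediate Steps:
K = -48/5 (K = (-5 + 2*(⅕)) - 5 = (-5 + ⅖) - 5 = -23/5 - 5 = -48/5 ≈ -9.6000)
P(r, m) = -4 + r
x(j) = -2 + (-4 + j)/(4*j) (x(j) = -2 + ((-4 + j)/j)/4 = -2 + (-4 + j)/(4*j))
-6*x(K) - 15 = -6*(-7/4 - 1/(-48/5)) - 15 = -6*(-7/4 - 1*(-5/48)) - 15 = -6*(-7/4 + 5/48) - 15 = -6*(-79/48) - 15 = 79/8 - 15 = -41/8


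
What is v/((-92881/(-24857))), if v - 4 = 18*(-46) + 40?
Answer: -19487888/92881 ≈ -209.82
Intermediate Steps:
v = -784 (v = 4 + (18*(-46) + 40) = 4 + (-828 + 40) = 4 - 788 = -784)
v/((-92881/(-24857))) = -784/((-92881/(-24857))) = -784/((-92881*(-1/24857))) = -784/92881/24857 = -784*24857/92881 = -19487888/92881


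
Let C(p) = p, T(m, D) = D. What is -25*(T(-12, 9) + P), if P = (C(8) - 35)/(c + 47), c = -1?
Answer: -9675/46 ≈ -210.33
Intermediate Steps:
P = -27/46 (P = (8 - 35)/(-1 + 47) = -27/46 ≈ -0.58696)
-25*(T(-12, 9) + P) = -25*(9 - 27/46) = -25*387/46 = -9675/46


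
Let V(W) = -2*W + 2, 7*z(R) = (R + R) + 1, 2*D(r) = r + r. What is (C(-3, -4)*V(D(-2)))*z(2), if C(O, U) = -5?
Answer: -150/7 ≈ -21.429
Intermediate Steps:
D(r) = r (D(r) = (r + r)/2 = (2*r)/2 = r)
z(R) = 1/7 + 2*R/7 (z(R) = ((R + R) + 1)/7 = (2*R + 1)/7 = (1 + 2*R)/7 = 1/7 + 2*R/7)
V(W) = 2 - 2*W
(C(-3, -4)*V(D(-2)))*z(2) = (-5*(2 - 2*(-2)))*(1/7 + (2/7)*2) = (-5*(2 + 4))*(1/7 + 4/7) = -5*6*(5/7) = -30*5/7 = -150/7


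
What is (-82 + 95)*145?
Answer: 1885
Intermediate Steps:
(-82 + 95)*145 = 13*145 = 1885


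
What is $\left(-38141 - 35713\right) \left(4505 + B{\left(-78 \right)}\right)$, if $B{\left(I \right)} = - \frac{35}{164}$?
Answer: $- \frac{27281113695}{82} \approx -3.327 \cdot 10^{8}$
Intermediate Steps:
$B{\left(I \right)} = - \frac{35}{164}$ ($B{\left(I \right)} = \left(-35\right) \frac{1}{164} = - \frac{35}{164}$)
$\left(-38141 - 35713\right) \left(4505 + B{\left(-78 \right)}\right) = \left(-38141 - 35713\right) \left(4505 - \frac{35}{164}\right) = \left(-73854\right) \frac{738785}{164} = - \frac{27281113695}{82}$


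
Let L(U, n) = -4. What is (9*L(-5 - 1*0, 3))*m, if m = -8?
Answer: 288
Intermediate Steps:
(9*L(-5 - 1*0, 3))*m = (9*(-4))*(-8) = -36*(-8) = 288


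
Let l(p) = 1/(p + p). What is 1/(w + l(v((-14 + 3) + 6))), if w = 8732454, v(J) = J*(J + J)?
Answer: 100/873245401 ≈ 1.1452e-7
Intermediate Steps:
v(J) = 2*J² (v(J) = J*(2*J) = 2*J²)
l(p) = 1/(2*p)
1/(w + l(v((-14 + 3) + 6))) = 1/(8732454 + 1/(2*((2*((-14 + 3) + 6)²)))) = 1/(8732454 + 1/(2*((2*(-11 + 6)²)))) = 1/(8732454 + 1/(2*((2*(-5)²)))) = 1/(8732454 + 1/(2*((2*25)))) = 1/(8732454 + (½)/50) = 1/(8732454 + (½)*(1/50)) = 1/(8732454 + 1/100) = 1/(873245401/100) = 100/873245401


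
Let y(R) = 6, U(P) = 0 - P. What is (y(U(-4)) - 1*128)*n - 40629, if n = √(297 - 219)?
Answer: -40629 - 122*√78 ≈ -41707.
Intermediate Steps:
U(P) = -P
n = √78 ≈ 8.8318
(y(U(-4)) - 1*128)*n - 40629 = (6 - 1*128)*√78 - 40629 = (6 - 128)*√78 - 40629 = -122*√78 - 40629 = -40629 - 122*√78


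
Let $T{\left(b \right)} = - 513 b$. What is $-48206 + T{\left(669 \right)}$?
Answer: $-391403$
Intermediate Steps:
$-48206 + T{\left(669 \right)} = -48206 - 343197 = -391403$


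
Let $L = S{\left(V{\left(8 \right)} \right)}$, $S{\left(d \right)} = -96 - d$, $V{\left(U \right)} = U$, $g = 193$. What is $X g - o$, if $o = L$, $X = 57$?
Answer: $11105$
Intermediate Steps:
$L = -104$ ($L = -96 - 8 = -104$)
$o = -104$
$X g - o = 57 \cdot 193 - -104 = 11001 + 104 = 11105$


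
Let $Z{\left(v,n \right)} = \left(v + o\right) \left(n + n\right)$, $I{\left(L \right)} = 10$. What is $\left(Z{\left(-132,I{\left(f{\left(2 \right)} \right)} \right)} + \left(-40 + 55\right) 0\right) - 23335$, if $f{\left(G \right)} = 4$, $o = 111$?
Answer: $-23755$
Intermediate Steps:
$Z{\left(v,n \right)} = 2 n \left(111 + v\right)$ ($Z{\left(v,n \right)} = \left(v + 111\right) \left(n + n\right) = \left(111 + v\right) 2 n = 2 n \left(111 + v\right)$)
$\left(Z{\left(-132,I{\left(f{\left(2 \right)} \right)} \right)} + \left(-40 + 55\right) 0\right) - 23335 = \left(2 \cdot 10 \left(111 - 132\right) + \left(-40 + 55\right) 0\right) - 23335 = \left(2 \cdot 10 \left(-21\right) + 15 \cdot 0\right) - 23335 = \left(-420 + 0\right) - 23335 = -420 - 23335 = -23755$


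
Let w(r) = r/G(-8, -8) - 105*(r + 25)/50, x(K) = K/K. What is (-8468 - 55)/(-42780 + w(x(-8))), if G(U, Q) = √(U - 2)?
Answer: 18253964790/91740147863 - 42615*I*√10/91740147863 ≈ 0.19897 - 1.4689e-6*I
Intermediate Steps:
G(U, Q) = √(-2 + U)
x(K) = 1
w(r) = -105/2 - 21*r/10 - I*r*√10/10 (w(r) = r/(√(-2 - 8)) - 105*(r + 25)/50 = r/(√(-10)) - 105*(25 + r)*(1/50) = r/((I*√10)) + (-2625 - 105*r)*(1/50) = r*(-I*√10/10) + (-105/2 - 21*r/10) = -I*r*√10/10 + (-105/2 - 21*r/10) = -105/2 - 21*r/10 - I*r*√10/10)
(-8468 - 55)/(-42780 + w(x(-8))) = (-8468 - 55)/(-42780 + (-105/2 - 21/10*1 - ⅒*I*1*√10)) = -8523/(-42780 + (-105/2 - 21/10 - I*√10/10)) = -8523/(-42780 + (-273/5 - I*√10/10)) = -8523/(-214173/5 - I*√10/10)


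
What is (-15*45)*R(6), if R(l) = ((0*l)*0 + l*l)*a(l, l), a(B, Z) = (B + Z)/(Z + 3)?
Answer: -32400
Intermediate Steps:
a(B, Z) = (B + Z)/(3 + Z)
R(l) = 2*l**3/(3 + l) (R(l) = ((0*l)*0 + l*l)*((l + l)/(3 + l)) = (0*0 + l**2)*((2*l)/(3 + l)) = (0 + l**2)*(2*l/(3 + l)) = l**2*(2*l/(3 + l)) = 2*l**3/(3 + l))
(-15*45)*R(6) = (-15*45)*(2*6**3/(3 + 6)) = -1350*216/9 = -675*48 = -32400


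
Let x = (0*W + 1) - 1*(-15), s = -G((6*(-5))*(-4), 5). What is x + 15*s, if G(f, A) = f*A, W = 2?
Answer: -8984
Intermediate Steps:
G(f, A) = A*f
s = -600 (s = -5*(6*(-5))*(-4) = -5*(-30*(-4)) = -5*120 = -1*600 = -600)
x = 16 (x = (0*2 + 1) - 1*(-15) = (0 + 1) + 15 = 1 + 15 = 16)
x + 15*s = 16 + 15*(-600) = 16 - 9000 = -8984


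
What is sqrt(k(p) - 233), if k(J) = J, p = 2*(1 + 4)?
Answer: I*sqrt(223) ≈ 14.933*I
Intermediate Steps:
p = 10 (p = 2*5 = 10)
sqrt(k(p) - 233) = sqrt(10 - 233) = sqrt(-223) = I*sqrt(223)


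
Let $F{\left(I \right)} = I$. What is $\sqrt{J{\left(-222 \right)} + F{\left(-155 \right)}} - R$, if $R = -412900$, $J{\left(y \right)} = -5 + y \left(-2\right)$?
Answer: $412900 + 2 \sqrt{71} \approx 4.1292 \cdot 10^{5}$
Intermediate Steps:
$J{\left(y \right)} = -5 - 2 y$
$\sqrt{J{\left(-222 \right)} + F{\left(-155 \right)}} - R = \sqrt{\left(-5 - -444\right) - 155} - -412900 = \sqrt{\left(-5 + 444\right) - 155} + 412900 = \sqrt{439 - 155} + 412900 = \sqrt{284} + 412900 = 2 \sqrt{71} + 412900 = 412900 + 2 \sqrt{71}$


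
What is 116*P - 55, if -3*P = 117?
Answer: -4579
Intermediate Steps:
P = -39 (P = -⅓*117 = -39)
116*P - 55 = 116*(-39) - 55 = -4524 - 55 = -4579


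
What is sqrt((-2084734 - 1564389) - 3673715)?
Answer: I*sqrt(7322838) ≈ 2706.1*I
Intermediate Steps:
sqrt((-2084734 - 1564389) - 3673715) = sqrt(-3649123 - 3673715) = sqrt(-7322838) = I*sqrt(7322838)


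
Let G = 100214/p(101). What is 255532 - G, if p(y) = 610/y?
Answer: 72876453/305 ≈ 2.3894e+5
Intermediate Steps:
G = 5060807/305 (G = 100214/((610/101)) = 100214/((610*(1/101))) = 100214/(610/101) = 100214*(101/610) = 5060807/305 ≈ 16593.)
255532 - G = 255532 - 1*5060807/305 = 255532 - 5060807/305 = 72876453/305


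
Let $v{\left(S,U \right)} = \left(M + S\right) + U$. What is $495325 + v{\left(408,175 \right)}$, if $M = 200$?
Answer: $496108$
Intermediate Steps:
$v{\left(S,U \right)} = 200 + S + U$ ($v{\left(S,U \right)} = \left(200 + S\right) + U = 200 + S + U$)
$495325 + v{\left(408,175 \right)} = 495325 + \left(200 + 408 + 175\right) = 495325 + 783 = 496108$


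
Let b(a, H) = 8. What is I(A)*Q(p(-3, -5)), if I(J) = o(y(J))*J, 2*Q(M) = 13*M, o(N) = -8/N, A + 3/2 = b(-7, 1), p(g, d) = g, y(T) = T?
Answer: 156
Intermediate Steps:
A = 13/2 (A = -3/2 + 8 = 13/2 ≈ 6.5000)
Q(M) = 13*M/2 (Q(M) = (13*M)/2 = 13*M/2)
I(J) = -8 (I(J) = (-8/J)*J = -8)
I(A)*Q(p(-3, -5)) = -52*(-3) = -8*(-39/2) = 156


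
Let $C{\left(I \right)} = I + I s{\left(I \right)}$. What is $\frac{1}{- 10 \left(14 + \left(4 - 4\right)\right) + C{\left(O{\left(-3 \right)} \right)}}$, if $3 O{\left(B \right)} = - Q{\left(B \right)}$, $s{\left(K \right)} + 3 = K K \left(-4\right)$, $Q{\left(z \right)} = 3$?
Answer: $- \frac{1}{134} \approx -0.0074627$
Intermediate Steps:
$s{\left(K \right)} = -3 - 4 K^{2}$ ($s{\left(K \right)} = -3 + K K \left(-4\right) = -3 + K^{2} \left(-4\right) = -3 - 4 K^{2}$)
$O{\left(B \right)} = -1$ ($O{\left(B \right)} = \frac{\left(-1\right) 3}{3} = \frac{1}{3} \left(-3\right) = -1$)
$C{\left(I \right)} = I + I \left(-3 - 4 I^{2}\right)$
$\frac{1}{- 10 \left(14 + \left(4 - 4\right)\right) + C{\left(O{\left(-3 \right)} \right)}} = \frac{1}{- 10 \left(14 + \left(4 - 4\right)\right) - \left(-2 + 4 \left(-1\right)^{3}\right)} = \frac{1}{- 10 \left(14 + \left(4 - 4\right)\right) + \left(\left(-4\right) \left(-1\right) + 2\right)} = \frac{1}{- 10 \left(14 + 0\right) + \left(4 + 2\right)} = \frac{1}{\left(-10\right) 14 + 6} = \frac{1}{-140 + 6} = \frac{1}{-134} = - \frac{1}{134}$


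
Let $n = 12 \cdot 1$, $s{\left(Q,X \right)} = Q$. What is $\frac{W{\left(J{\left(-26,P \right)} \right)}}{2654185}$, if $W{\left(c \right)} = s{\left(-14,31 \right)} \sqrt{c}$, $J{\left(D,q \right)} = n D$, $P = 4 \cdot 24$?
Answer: $- \frac{28 i \sqrt{78}}{2654185} \approx - 9.317 \cdot 10^{-5} i$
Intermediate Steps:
$P = 96$
$n = 12$
$J{\left(D,q \right)} = 12 D$
$W{\left(c \right)} = - 14 \sqrt{c}$
$\frac{W{\left(J{\left(-26,P \right)} \right)}}{2654185} = \frac{\left(-14\right) \sqrt{12 \left(-26\right)}}{2654185} = - 14 \sqrt{-312} \cdot \frac{1}{2654185} = - 14 \cdot 2 i \sqrt{78} \cdot \frac{1}{2654185} = - 28 i \sqrt{78} \cdot \frac{1}{2654185} = - \frac{28 i \sqrt{78}}{2654185}$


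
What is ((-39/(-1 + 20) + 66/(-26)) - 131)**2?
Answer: 1121647081/61009 ≈ 18385.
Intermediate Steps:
((-39/(-1 + 20) + 66/(-26)) - 131)**2 = ((-39/19 + 66*(-1/26)) - 131)**2 = ((-39*1/19 - 33/13) - 131)**2 = ((-39/19 - 33/13) - 131)**2 = (-1134/247 - 131)**2 = (-33491/247)**2 = 1121647081/61009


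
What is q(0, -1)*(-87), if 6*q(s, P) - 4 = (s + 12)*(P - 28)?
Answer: 4988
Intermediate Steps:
q(s, P) = ⅔ + (-28 + P)*(12 + s)/6 (q(s, P) = ⅔ + ((s + 12)*(P - 28))/6 = ⅔ + ((12 + s)*(-28 + P))/6 = ⅔ + ((-28 + P)*(12 + s))/6 = ⅔ + (-28 + P)*(12 + s)/6)
q(0, -1)*(-87) = (-166/3 + 2*(-1) - 14/3*0 + (⅙)*(-1)*0)*(-87) = (-166/3 - 2 + 0 + 0)*(-87) = -172/3*(-87) = 4988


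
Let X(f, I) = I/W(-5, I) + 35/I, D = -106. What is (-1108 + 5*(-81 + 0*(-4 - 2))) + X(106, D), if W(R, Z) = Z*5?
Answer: -801959/530 ≈ -1513.1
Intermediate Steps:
W(R, Z) = 5*Z
X(f, I) = ⅕ + 35/I (X(f, I) = I/((5*I)) + 35/I = I*(1/(5*I)) + 35/I = ⅕ + 35/I)
(-1108 + 5*(-81 + 0*(-4 - 2))) + X(106, D) = (-1108 + 5*(-81 + 0*(-4 - 2))) + (⅕)*(175 - 106)/(-106) = (-1108 + 5*(-81 + 0*(-6))) + (⅕)*(-1/106)*69 = (-1108 + 5*(-81 + 0)) - 69/530 = (-1108 + 5*(-81)) - 69/530 = (-1108 - 405) - 69/530 = -1513 - 69/530 = -801959/530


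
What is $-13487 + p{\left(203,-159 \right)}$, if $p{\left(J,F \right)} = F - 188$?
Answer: $-13834$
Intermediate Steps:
$p{\left(J,F \right)} = -188 + F$
$-13487 + p{\left(203,-159 \right)} = -13487 - 347 = -13834$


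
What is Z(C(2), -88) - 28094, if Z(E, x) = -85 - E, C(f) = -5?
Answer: -28174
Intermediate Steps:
Z(C(2), -88) - 28094 = (-85 - 1*(-5)) - 28094 = (-85 + 5) - 28094 = -80 - 28094 = -28174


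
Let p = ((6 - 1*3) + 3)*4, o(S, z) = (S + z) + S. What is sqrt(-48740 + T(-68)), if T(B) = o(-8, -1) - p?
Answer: I*sqrt(48781) ≈ 220.86*I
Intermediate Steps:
o(S, z) = z + 2*S
p = 24 (p = ((6 - 3) + 3)*4 = (3 + 3)*4 = 6*4 = 24)
T(B) = -41 (T(B) = (-1 + 2*(-8)) - 1*24 = (-1 - 16) - 24 = -17 - 24 = -41)
sqrt(-48740 + T(-68)) = sqrt(-48740 - 41) = sqrt(-48781) = I*sqrt(48781)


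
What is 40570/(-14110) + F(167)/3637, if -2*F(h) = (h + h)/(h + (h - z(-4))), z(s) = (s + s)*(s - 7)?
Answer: -3630041651/1262424522 ≈ -2.8755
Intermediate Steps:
z(s) = 2*s*(-7 + s) (z(s) = (2*s)*(-7 + s) = 2*s*(-7 + s))
F(h) = -h/(-88 + 2*h) (F(h) = -(h + h)/(2*(h + (h - 2*(-4)*(-7 - 4)))) = -2*h/(2*(h + (h - 2*(-4)*(-11)))) = -2*h/(2*(h + (h - 1*88))) = -2*h/(2*(h + (h - 88))) = -2*h/(2*(h + (-88 + h))) = -2*h/(2*(-88 + 2*h)) = -h/(-88 + 2*h))
40570/(-14110) + F(167)/3637 = 40570/(-14110) - 1*167/(-88 + 2*167)/3637 = 40570*(-1/14110) - 1*167/(-88 + 334)*(1/3637) = -4057/1411 - 1*167/246*(1/3637) = -4057/1411 - 1*167*1/246*(1/3637) = -4057/1411 - 167/246*1/3637 = -4057/1411 - 167/894702 = -3630041651/1262424522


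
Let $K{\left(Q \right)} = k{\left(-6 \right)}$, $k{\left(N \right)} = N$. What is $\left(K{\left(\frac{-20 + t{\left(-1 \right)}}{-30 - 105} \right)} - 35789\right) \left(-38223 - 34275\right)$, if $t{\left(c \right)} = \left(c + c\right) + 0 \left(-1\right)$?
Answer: $2595065910$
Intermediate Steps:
$t{\left(c \right)} = 2 c$ ($t{\left(c \right)} = 2 c + 0 = 2 c$)
$K{\left(Q \right)} = -6$
$\left(K{\left(\frac{-20 + t{\left(-1 \right)}}{-30 - 105} \right)} - 35789\right) \left(-38223 - 34275\right) = \left(-6 - 35789\right) \left(-38223 - 34275\right) = \left(-35795\right) \left(-72498\right) = 2595065910$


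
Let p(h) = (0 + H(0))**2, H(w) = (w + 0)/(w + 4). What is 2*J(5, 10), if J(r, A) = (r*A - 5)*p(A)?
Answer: 0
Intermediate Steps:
H(w) = w/(4 + w)
p(h) = 0 (p(h) = (0 + 0/(4 + 0))**2 = (0 + 0/4)**2 = (0 + 0*(1/4))**2 = (0 + 0)**2 = 0**2 = 0)
J(r, A) = 0 (J(r, A) = (r*A - 5)*0 = (A*r - 5)*0 = (-5 + A*r)*0 = 0)
2*J(5, 10) = 2*0 = 0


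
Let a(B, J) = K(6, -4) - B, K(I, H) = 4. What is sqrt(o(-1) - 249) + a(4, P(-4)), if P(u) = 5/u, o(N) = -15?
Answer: 2*I*sqrt(66) ≈ 16.248*I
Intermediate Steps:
a(B, J) = 4 - B
sqrt(o(-1) - 249) + a(4, P(-4)) = sqrt(-15 - 249) + (4 - 1*4) = sqrt(-264) + (4 - 4) = 2*I*sqrt(66) + 0 = 2*I*sqrt(66)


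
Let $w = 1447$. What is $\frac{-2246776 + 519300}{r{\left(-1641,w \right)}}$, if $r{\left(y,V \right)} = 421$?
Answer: $- \frac{1727476}{421} \approx -4103.3$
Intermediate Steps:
$\frac{-2246776 + 519300}{r{\left(-1641,w \right)}} = \frac{-2246776 + 519300}{421} = \left(-1727476\right) \frac{1}{421} = - \frac{1727476}{421}$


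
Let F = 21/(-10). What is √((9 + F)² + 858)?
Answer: √90561/10 ≈ 30.093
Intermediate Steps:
F = -21/10 (F = 21*(-⅒) = -21/10 ≈ -2.1000)
√((9 + F)² + 858) = √((9 - 21/10)² + 858) = √((69/10)² + 858) = √(4761/100 + 858) = √(90561/100) = √90561/10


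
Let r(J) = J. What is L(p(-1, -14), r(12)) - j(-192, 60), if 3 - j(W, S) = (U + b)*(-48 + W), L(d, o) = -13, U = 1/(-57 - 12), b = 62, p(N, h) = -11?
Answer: -342528/23 ≈ -14893.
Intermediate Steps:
U = -1/69 (U = 1/(-69) = -1/69 ≈ -0.014493)
j(W, S) = 68501/23 - 4277*W/69 (j(W, S) = 3 - (-1/69 + 62)*(-48 + W) = 3 - 4277*(-48 + W)/69 = 3 - (-68432/23 + 4277*W/69) = 3 + (68432/23 - 4277*W/69) = 68501/23 - 4277*W/69)
L(p(-1, -14), r(12)) - j(-192, 60) = -13 - (68501/23 - 4277/69*(-192)) = -13 - (68501/23 + 273728/23) = -13 - 1*342229/23 = -13 - 342229/23 = -342528/23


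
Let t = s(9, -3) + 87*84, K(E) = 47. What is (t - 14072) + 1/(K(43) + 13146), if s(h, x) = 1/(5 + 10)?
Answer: -1338548572/197895 ≈ -6763.9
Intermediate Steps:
s(h, x) = 1/15
t = 109621/15 (t = 1/15 + 87*84 = 1/15 + 7308 = 109621/15 ≈ 7308.1)
(t - 14072) + 1/(K(43) + 13146) = (109621/15 - 14072) + 1/(47 + 13146) = -101459/15 + 1/13193 = -1338548572/197895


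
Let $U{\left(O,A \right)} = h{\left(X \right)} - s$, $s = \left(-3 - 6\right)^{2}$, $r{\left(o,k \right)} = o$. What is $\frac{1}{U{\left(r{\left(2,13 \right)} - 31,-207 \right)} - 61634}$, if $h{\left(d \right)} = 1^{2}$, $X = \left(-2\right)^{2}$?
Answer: $- \frac{1}{61714} \approx -1.6204 \cdot 10^{-5}$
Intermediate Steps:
$X = 4$
$h{\left(d \right)} = 1$
$s = 81$ ($s = \left(-9\right)^{2} = 81$)
$U{\left(O,A \right)} = -80$ ($U{\left(O,A \right)} = 1 - 81 = -80$)
$\frac{1}{U{\left(r{\left(2,13 \right)} - 31,-207 \right)} - 61634} = \frac{1}{-80 - 61634} = \frac{1}{-61714} = - \frac{1}{61714}$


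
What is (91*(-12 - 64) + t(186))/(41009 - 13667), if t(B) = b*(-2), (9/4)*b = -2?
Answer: -31114/123039 ≈ -0.25288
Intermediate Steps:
b = -8/9 (b = (4/9)*(-2) = -8/9 ≈ -0.88889)
t(B) = 16/9 (t(B) = -8/9*(-2) = 16/9)
(91*(-12 - 64) + t(186))/(41009 - 13667) = (91*(-12 - 64) + 16/9)/(41009 - 13667) = (91*(-76) + 16/9)/27342 = (-6916 + 16/9)*(1/27342) = -62228/9*1/27342 = -31114/123039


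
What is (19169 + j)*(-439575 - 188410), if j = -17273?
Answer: -1190659560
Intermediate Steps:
(19169 + j)*(-439575 - 188410) = (19169 - 17273)*(-439575 - 188410) = 1896*(-627985) = -1190659560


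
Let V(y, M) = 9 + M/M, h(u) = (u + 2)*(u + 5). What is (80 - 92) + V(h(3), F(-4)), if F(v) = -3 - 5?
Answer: -2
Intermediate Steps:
F(v) = -8
h(u) = (2 + u)*(5 + u)
V(y, M) = 10 (V(y, M) = 9 + 1 = 10)
(80 - 92) + V(h(3), F(-4)) = (80 - 92) + 10 = -12 + 10 = -2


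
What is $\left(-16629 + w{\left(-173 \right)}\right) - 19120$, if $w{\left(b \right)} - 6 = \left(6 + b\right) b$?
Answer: $-6852$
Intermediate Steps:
$w{\left(b \right)} = 6 + b \left(6 + b\right)$ ($w{\left(b \right)} = 6 + \left(6 + b\right) b = 6 + b \left(6 + b\right)$)
$\left(-16629 + w{\left(-173 \right)}\right) - 19120 = \left(-16629 + \left(6 + \left(-173\right)^{2} + 6 \left(-173\right)\right)\right) - 19120 = \left(-16629 + \left(6 + 29929 - 1038\right)\right) - 19120 = \left(-16629 + 28897\right) - 19120 = 12268 - 19120 = -6852$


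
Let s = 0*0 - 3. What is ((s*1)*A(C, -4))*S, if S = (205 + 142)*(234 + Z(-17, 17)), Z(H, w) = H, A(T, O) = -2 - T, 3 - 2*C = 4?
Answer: 677691/2 ≈ 3.3885e+5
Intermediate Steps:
C = -½ (C = 3/2 - ½*4 = 3/2 - 2 = -½ ≈ -0.50000)
s = -3 (s = 0 - 3 = -3)
S = 75299 (S = (205 + 142)*(234 - 17) = 347*217 = 75299)
((s*1)*A(C, -4))*S = ((-3*1)*(-2 - 1*(-½)))*75299 = -3*(-2 + ½)*75299 = -3*(-3/2)*75299 = (9/2)*75299 = 677691/2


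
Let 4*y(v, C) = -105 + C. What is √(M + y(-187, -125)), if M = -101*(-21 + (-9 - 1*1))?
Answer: 3*√1366/2 ≈ 55.439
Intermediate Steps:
y(v, C) = -105/4 + C/4 (y(v, C) = (-105 + C)/4 = -105/4 + C/4)
M = 3131 (M = -101*(-21 + (-9 - 1)) = -101*(-21 - 10) = -101*(-31) = 3131)
√(M + y(-187, -125)) = √(3131 + (-105/4 + (¼)*(-125))) = √(3131 + (-105/4 - 125/4)) = √(3131 - 115/2) = √(6147/2) = 3*√1366/2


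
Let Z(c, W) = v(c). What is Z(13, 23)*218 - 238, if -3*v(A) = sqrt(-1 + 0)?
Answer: -238 - 218*I/3 ≈ -238.0 - 72.667*I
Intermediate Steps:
v(A) = -I/3 (v(A) = -sqrt(-1 + 0)/3 = -I/3)
Z(c, W) = -I/3
Z(13, 23)*218 - 238 = -I/3*218 - 238 = -218*I/3 - 238 = -238 - 218*I/3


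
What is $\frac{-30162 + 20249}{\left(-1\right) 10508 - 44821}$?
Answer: $\frac{9913}{55329} \approx 0.17916$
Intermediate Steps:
$\frac{-30162 + 20249}{\left(-1\right) 10508 - 44821} = - \frac{9913}{-10508 - 44821} = - \frac{9913}{-55329} = \left(-9913\right) \left(- \frac{1}{55329}\right) = \frac{9913}{55329}$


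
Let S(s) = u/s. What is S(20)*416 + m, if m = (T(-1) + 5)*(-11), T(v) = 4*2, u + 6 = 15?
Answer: 221/5 ≈ 44.200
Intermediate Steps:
u = 9 (u = -6 + 15 = 9)
T(v) = 8
S(s) = 9/s
m = -143 (m = (8 + 5)*(-11) = 13*(-11) = -143)
S(20)*416 + m = (9/20)*416 - 143 = 936/5 - 143 = 221/5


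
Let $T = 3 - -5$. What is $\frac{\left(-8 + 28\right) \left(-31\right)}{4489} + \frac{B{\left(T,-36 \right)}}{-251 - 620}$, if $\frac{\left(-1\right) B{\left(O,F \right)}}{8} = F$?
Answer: $- \frac{27356}{58357} \approx -0.46877$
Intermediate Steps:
$T = 8$ ($T = 3 + 5 = 8$)
$B{\left(O,F \right)} = - 8 F$
$\frac{\left(-8 + 28\right) \left(-31\right)}{4489} + \frac{B{\left(T,-36 \right)}}{-251 - 620} = \frac{\left(-8 + 28\right) \left(-31\right)}{4489} + \frac{\left(-8\right) \left(-36\right)}{-251 - 620} = 20 \left(-31\right) \frac{1}{4489} + \frac{288}{-251 - 620} = \left(-620\right) \frac{1}{4489} + \frac{288}{-871} = - \frac{620}{4489} + 288 \left(- \frac{1}{871}\right) = - \frac{620}{4489} - \frac{288}{871} = - \frac{27356}{58357}$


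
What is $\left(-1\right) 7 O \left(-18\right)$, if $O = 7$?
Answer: $882$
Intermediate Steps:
$\left(-1\right) 7 O \left(-18\right) = \left(-1\right) 7 \cdot 7 \left(-18\right) = \left(-7\right) 7 \left(-18\right) = \left(-49\right) \left(-18\right) = 882$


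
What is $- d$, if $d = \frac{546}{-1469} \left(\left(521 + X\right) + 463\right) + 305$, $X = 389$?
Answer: $\frac{23201}{113} \approx 205.32$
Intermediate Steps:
$d = - \frac{23201}{113}$ ($d = \frac{546}{-1469} \left(\left(521 + 389\right) + 463\right) + 305 = 546 \left(- \frac{1}{1469}\right) \left(910 + 463\right) + 305 = \left(- \frac{42}{113}\right) 1373 + 305 = - \frac{57666}{113} + 305 = - \frac{23201}{113} \approx -205.32$)
$- d = \left(-1\right) \left(- \frac{23201}{113}\right) = \frac{23201}{113}$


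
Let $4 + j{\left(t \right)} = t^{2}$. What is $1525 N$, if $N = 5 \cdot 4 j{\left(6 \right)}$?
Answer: $976000$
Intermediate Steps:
$j{\left(t \right)} = -4 + t^{2}$
$N = 640$ ($N = 5 \cdot 4 \left(-4 + 6^{2}\right) = 20 \left(-4 + 36\right) = 20 \cdot 32 = 640$)
$1525 N = 1525 \cdot 640 = 976000$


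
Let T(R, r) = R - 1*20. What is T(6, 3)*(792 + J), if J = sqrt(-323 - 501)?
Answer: -11088 - 28*I*sqrt(206) ≈ -11088.0 - 401.88*I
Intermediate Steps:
T(R, r) = -20 + R (T(R, r) = R - 20 = -20 + R)
J = 2*I*sqrt(206) (J = sqrt(-824) = 2*I*sqrt(206) ≈ 28.705*I)
T(6, 3)*(792 + J) = (-20 + 6)*(792 + 2*I*sqrt(206)) = -14*(792 + 2*I*sqrt(206)) = -11088 - 28*I*sqrt(206)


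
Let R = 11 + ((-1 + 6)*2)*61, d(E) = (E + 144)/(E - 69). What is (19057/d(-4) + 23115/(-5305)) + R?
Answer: -1384425701/148540 ≈ -9320.2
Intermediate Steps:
d(E) = (144 + E)/(-69 + E)
R = 621 (R = 11 + (5*2)*61 = 11 + 10*61 = 11 + 610 = 621)
(19057/d(-4) + 23115/(-5305)) + R = (19057/(((144 - 4)/(-69 - 4))) + 23115/(-5305)) + 621 = (19057/((140/(-73))) + 23115*(-1/5305)) + 621 = (19057/((-1/73*140)) - 4623/1061) + 621 = (19057/(-140/73) - 4623/1061) + 621 = (19057*(-73/140) - 4623/1061) + 621 = (-1391161/140 - 4623/1061) + 621 = -1476669041/148540 + 621 = -1384425701/148540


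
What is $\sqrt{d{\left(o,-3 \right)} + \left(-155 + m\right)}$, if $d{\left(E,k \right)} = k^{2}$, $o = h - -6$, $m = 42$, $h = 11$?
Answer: $2 i \sqrt{26} \approx 10.198 i$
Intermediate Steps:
$o = 17$ ($o = 11 - -6 = 11 + 6 = 17$)
$\sqrt{d{\left(o,-3 \right)} + \left(-155 + m\right)} = \sqrt{\left(-3\right)^{2} + \left(-155 + 42\right)} = \sqrt{9 - 113} = \sqrt{-104} = 2 i \sqrt{26}$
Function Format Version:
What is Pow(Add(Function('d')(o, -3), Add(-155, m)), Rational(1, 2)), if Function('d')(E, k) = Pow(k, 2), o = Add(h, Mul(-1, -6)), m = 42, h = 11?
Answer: Mul(2, I, Pow(26, Rational(1, 2))) ≈ Mul(10.198, I)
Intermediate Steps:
o = 17 (o = Add(11, Mul(-1, -6)) = Add(11, 6) = 17)
Pow(Add(Function('d')(o, -3), Add(-155, m)), Rational(1, 2)) = Pow(Add(Pow(-3, 2), Add(-155, 42)), Rational(1, 2)) = Pow(Add(9, -113), Rational(1, 2)) = Pow(-104, Rational(1, 2)) = Mul(2, I, Pow(26, Rational(1, 2)))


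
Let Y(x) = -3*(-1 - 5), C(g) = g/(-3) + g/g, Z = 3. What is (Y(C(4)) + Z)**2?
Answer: 441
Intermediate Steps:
C(g) = 1 - g/3 (C(g) = g*(-1/3) + 1 = -g/3 + 1 = 1 - g/3)
Y(x) = 18 (Y(x) = -3*(-6) = 18)
(Y(C(4)) + Z)**2 = (18 + 3)**2 = 21**2 = 441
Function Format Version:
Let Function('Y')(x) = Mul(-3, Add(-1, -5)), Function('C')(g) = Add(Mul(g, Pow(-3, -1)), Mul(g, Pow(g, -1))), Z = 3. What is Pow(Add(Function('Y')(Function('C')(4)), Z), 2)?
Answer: 441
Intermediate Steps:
Function('C')(g) = Add(1, Mul(Rational(-1, 3), g)) (Function('C')(g) = Add(Mul(g, Rational(-1, 3)), 1) = Add(Mul(Rational(-1, 3), g), 1) = Add(1, Mul(Rational(-1, 3), g)))
Function('Y')(x) = 18 (Function('Y')(x) = Mul(-3, -6) = 18)
Pow(Add(Function('Y')(Function('C')(4)), Z), 2) = Pow(Add(18, 3), 2) = Pow(21, 2) = 441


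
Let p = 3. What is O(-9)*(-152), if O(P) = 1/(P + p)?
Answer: 76/3 ≈ 25.333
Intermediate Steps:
O(P) = 1/(3 + P) (O(P) = 1/(P + 3) = 1/(3 + P))
O(-9)*(-152) = -152/(3 - 9) = -152/(-6) = -⅙*(-152) = 76/3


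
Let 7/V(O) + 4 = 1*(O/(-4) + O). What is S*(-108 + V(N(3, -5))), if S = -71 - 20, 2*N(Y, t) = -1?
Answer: 49868/5 ≈ 9973.6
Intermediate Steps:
N(Y, t) = -1/2 (N(Y, t) = (1/2)*(-1) = -1/2)
S = -91
V(O) = 7/(-4 + 3*O/4) (V(O) = 7/(-4 + 1*(O/(-4) + O)) = 7/(-4 + 1*(O*(-1/4) + O)) = 7/(-4 + 1*(-O/4 + O)) = 7/(-4 + 1*(3*O/4)) = 7/(-4 + 3*O/4))
S*(-108 + V(N(3, -5))) = -91*(-108 + 28/(-16 + 3*(-1/2))) = -91*(-108 + 28/(-16 - 3/2)) = -91*(-108 + 28/(-35/2)) = -91*(-108 + 28*(-2/35)) = -91*(-108 - 8/5) = -91*(-548/5) = 49868/5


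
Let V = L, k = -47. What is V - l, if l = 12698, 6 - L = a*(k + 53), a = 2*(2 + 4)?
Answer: -12764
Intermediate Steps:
a = 12 (a = 2*6 = 12)
L = -66 (L = 6 - 12*(-47 + 53) = 6 - 12*6 = 6 - 1*72 = 6 - 72 = -66)
V = -66
V - l = -66 - 1*12698 = -66 - 12698 = -12764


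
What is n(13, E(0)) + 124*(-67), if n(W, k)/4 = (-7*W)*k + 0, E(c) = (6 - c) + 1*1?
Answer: -10856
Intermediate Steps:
E(c) = 7 - c (E(c) = (6 - c) + 1 = 7 - c)
n(W, k) = -28*W*k (n(W, k) = 4*((-7*W)*k + 0) = 4*(-7*W*k + 0) = 4*(-7*W*k) = -28*W*k)
n(13, E(0)) + 124*(-67) = -28*13*(7 - 1*0) + 124*(-67) = -28*13*(7 + 0) - 8308 = -28*13*7 - 8308 = -2548 - 8308 = -10856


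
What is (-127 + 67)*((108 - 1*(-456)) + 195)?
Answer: -45540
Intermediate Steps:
(-127 + 67)*((108 - 1*(-456)) + 195) = -60*((108 + 456) + 195) = -60*(564 + 195) = -60*759 = -45540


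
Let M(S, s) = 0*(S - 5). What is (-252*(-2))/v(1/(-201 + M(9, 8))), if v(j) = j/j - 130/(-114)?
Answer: 14364/61 ≈ 235.48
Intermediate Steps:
M(S, s) = 0 (M(S, s) = 0*(-5 + S) = 0)
v(j) = 122/57 (v(j) = 1 - 130*(-1/114) = 1 + 65/57 = 122/57)
(-252*(-2))/v(1/(-201 + M(9, 8))) = (-252*(-2))/(122/57) = 504*(57/122) = 14364/61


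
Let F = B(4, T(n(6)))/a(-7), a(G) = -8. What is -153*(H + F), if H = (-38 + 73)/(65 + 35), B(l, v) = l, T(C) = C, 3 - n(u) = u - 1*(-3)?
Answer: 459/20 ≈ 22.950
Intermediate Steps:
n(u) = -u (n(u) = 3 - (u - 1*(-3)) = 3 - (u + 3) = 3 - (3 + u) = 3 + (-3 - u) = -u)
H = 7/20 (H = 35/100 = 35*(1/100) = 7/20 ≈ 0.35000)
F = -½ (F = 4/(-8) = 4*(-⅛) = -½ ≈ -0.50000)
-153*(H + F) = -153*(7/20 - ½) = -153*(-3/20) = 459/20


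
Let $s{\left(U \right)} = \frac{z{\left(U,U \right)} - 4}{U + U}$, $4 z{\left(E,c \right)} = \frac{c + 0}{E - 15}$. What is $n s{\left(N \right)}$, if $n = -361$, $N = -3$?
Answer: $- \frac{34295}{144} \approx -238.16$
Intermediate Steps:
$z{\left(E,c \right)} = \frac{c}{4 \left(-15 + E\right)}$ ($z{\left(E,c \right)} = \frac{\left(c + 0\right) \frac{1}{E - 15}}{4} = \frac{c \frac{1}{E - 15}}{4} = \frac{c \frac{1}{-15 + E}}{4} = \frac{c}{4 \left(-15 + E\right)}$)
$s{\left(U \right)} = \frac{-4 + \frac{U}{4 \left(-15 + U\right)}}{2 U}$ ($s{\left(U \right)} = \frac{\frac{U}{4 \left(-15 + U\right)} - 4}{U + U} = \frac{-4 + \frac{U}{4 \left(-15 + U\right)}}{2 U}$)
$n s{\left(N \right)} = - 361 \frac{15 \left(16 - -3\right)}{8 \left(-3\right) \left(-15 - 3\right)} = - 361 \cdot \frac{15}{8} \left(- \frac{1}{3}\right) \frac{1}{-18} \left(16 + 3\right) = - 361 \cdot \frac{15}{8} \left(- \frac{1}{3}\right) \left(- \frac{1}{18}\right) 19 = \left(-361\right) \frac{95}{144} = - \frac{34295}{144}$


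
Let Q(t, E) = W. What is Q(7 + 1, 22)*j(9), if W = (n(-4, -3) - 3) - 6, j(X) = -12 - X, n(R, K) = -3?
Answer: 252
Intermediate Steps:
W = -12 (W = (-3 - 3) - 6 = -6 - 6 = -12)
Q(t, E) = -12
Q(7 + 1, 22)*j(9) = -12*(-12 - 1*9) = -12*(-12 - 9) = -12*(-21) = 252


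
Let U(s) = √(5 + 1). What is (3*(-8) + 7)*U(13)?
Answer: -17*√6 ≈ -41.641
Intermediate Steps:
U(s) = √6
(3*(-8) + 7)*U(13) = (3*(-8) + 7)*√6 = (-24 + 7)*√6 = -17*√6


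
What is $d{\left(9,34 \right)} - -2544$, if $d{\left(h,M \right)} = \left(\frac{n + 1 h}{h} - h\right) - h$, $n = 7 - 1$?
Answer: $\frac{7583}{3} \approx 2527.7$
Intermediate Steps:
$n = 6$ ($n = 7 - 1 = 6$)
$d{\left(h,M \right)} = - 2 h + \frac{6 + h}{h}$ ($d{\left(h,M \right)} = \left(\frac{6 + 1 h}{h} - h\right) - h = \left(\frac{6 + h}{h} - h\right) - h = \left(- h + \frac{6 + h}{h}\right) - h = - 2 h + \frac{6 + h}{h}$)
$d{\left(9,34 \right)} - -2544 = \left(1 - 18 + \frac{6}{9}\right) - -2544 = \left(1 - 18 + 6 \cdot \frac{1}{9}\right) + 2544 = \left(1 - 18 + \frac{2}{3}\right) + 2544 = - \frac{49}{3} + 2544 = \frac{7583}{3}$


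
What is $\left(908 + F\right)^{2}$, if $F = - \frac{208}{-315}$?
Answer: $\frac{81926467984}{99225} \approx 8.2566 \cdot 10^{5}$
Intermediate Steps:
$F = \frac{208}{315}$ ($F = \left(-208\right) \left(- \frac{1}{315}\right) = \frac{208}{315} \approx 0.66032$)
$\left(908 + F\right)^{2} = \left(908 + \frac{208}{315}\right)^{2} = \left(\frac{286228}{315}\right)^{2} = \frac{81926467984}{99225}$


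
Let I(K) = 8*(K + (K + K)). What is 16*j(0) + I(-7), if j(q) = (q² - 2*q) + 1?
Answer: -152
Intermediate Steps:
j(q) = 1 + q² - 2*q
I(K) = 24*K (I(K) = 8*(K + 2*K) = 8*(3*K) = 24*K)
16*j(0) + I(-7) = 16*(1 + 0² - 2*0) + 24*(-7) = 16*(1 + 0 + 0) - 168 = 16*1 - 168 = 16 - 168 = -152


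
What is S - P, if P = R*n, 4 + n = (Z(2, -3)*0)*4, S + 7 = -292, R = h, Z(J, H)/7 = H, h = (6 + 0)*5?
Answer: -179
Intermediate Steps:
h = 30 (h = 6*5 = 30)
Z(J, H) = 7*H
R = 30
S = -299 (S = -7 - 292 = -299)
n = -4 (n = -4 + ((7*(-3))*0)*4 = -4 - 21*0*4 = -4 + 0*4 = -4 + 0 = -4)
P = -120 (P = 30*(-4) = -120)
S - P = -299 - 1*(-120) = -299 + 120 = -179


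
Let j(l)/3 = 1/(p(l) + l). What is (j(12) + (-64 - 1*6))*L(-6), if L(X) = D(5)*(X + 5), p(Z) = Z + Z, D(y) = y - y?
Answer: 0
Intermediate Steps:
D(y) = 0
p(Z) = 2*Z
L(X) = 0 (L(X) = 0*(X + 5) = 0*(5 + X) = 0)
j(l) = 1/l (j(l) = 3/(2*l + l) = 3/((3*l)) = 3*(1/(3*l)) = 1/l)
(j(12) + (-64 - 1*6))*L(-6) = (1/12 + (-64 - 1*6))*0 = (1/12 + (-64 - 6))*0 = (1/12 - 70)*0 = -839/12*0 = 0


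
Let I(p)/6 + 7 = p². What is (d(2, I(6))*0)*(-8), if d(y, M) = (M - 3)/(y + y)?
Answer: 0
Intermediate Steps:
I(p) = -42 + 6*p²
d(y, M) = (-3 + M)/(2*y) (d(y, M) = (-3 + M)/((2*y)) = (-3 + M)*(1/(2*y)) = (-3 + M)/(2*y))
(d(2, I(6))*0)*(-8) = (((½)*(-3 + (-42 + 6*6²))/2)*0)*(-8) = (((½)*(½)*(-3 + (-42 + 6*36)))*0)*(-8) = (((½)*(½)*(-3 + (-42 + 216)))*0)*(-8) = (((½)*(½)*(-3 + 174))*0)*(-8) = (((½)*(½)*171)*0)*(-8) = ((171/4)*0)*(-8) = 0*(-8) = 0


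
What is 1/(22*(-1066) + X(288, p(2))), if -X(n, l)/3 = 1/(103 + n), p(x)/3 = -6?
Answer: -391/9169735 ≈ -4.2640e-5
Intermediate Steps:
p(x) = -18 (p(x) = 3*(-6) = -18)
X(n, l) = -3/(103 + n)
1/(22*(-1066) + X(288, p(2))) = 1/(22*(-1066) - 3/(103 + 288)) = 1/(-23452 - 3/391) = 1/(-9169735/391) = -391/9169735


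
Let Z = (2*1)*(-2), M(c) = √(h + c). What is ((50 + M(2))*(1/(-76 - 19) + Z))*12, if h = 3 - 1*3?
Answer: -45720/19 - 4572*√2/95 ≈ -2474.4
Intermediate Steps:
h = 0 (h = 3 - 3 = 0)
M(c) = √c (M(c) = √(0 + c) = √c)
Z = -4 (Z = 2*(-2) = -4)
((50 + M(2))*(1/(-76 - 19) + Z))*12 = ((50 + √2)*(1/(-76 - 19) - 4))*12 = ((50 + √2)*(1/(-95) - 4))*12 = ((50 + √2)*(-1/95 - 4))*12 = ((50 + √2)*(-381/95))*12 = (-3810/19 - 381*√2/95)*12 = -45720/19 - 4572*√2/95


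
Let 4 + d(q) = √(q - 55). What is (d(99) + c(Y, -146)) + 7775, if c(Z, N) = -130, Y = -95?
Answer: 7641 + 2*√11 ≈ 7647.6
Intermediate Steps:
d(q) = -4 + √(-55 + q) (d(q) = -4 + √(q - 55) = -4 + √(-55 + q))
(d(99) + c(Y, -146)) + 7775 = ((-4 + √(-55 + 99)) - 130) + 7775 = ((-4 + √44) - 130) + 7775 = ((-4 + 2*√11) - 130) + 7775 = (-134 + 2*√11) + 7775 = 7641 + 2*√11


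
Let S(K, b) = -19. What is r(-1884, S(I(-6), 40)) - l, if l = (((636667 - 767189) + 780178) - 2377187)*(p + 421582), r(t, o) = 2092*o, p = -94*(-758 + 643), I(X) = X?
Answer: 746970544404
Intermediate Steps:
p = 10810 (p = -94*(-115) = 10810)
l = -746970584152 (l = (((636667 - 767189) + 780178) - 2377187)*(10810 + 421582) = ((-130522 + 780178) - 2377187)*432392 = (649656 - 2377187)*432392 = -1727531*432392 = -746970584152)
r(-1884, S(I(-6), 40)) - l = 2092*(-19) - 1*(-746970584152) = -39748 + 746970584152 = 746970544404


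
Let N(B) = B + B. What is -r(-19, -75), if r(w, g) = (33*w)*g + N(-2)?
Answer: -47021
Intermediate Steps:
N(B) = 2*B
r(w, g) = -4 + 33*g*w (r(w, g) = (33*w)*g + 2*(-2) = 33*g*w - 4 = -4 + 33*g*w)
-r(-19, -75) = -(-4 + 33*(-75)*(-19)) = -(-4 + 47025) = -1*47021 = -47021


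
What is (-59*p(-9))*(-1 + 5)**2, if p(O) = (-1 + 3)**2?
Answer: -3776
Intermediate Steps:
p(O) = 4 (p(O) = 2**2 = 4)
(-59*p(-9))*(-1 + 5)**2 = (-59*4)*(-1 + 5)**2 = -236*4**2 = -236*16 = -3776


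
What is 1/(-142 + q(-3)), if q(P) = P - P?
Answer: -1/142 ≈ -0.0070423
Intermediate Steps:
q(P) = 0
1/(-142 + q(-3)) = 1/(-142 + 0) = 1/(-142) = -1/142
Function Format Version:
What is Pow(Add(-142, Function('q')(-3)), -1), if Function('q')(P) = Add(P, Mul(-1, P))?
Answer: Rational(-1, 142) ≈ -0.0070423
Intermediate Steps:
Function('q')(P) = 0
Pow(Add(-142, Function('q')(-3)), -1) = Pow(Add(-142, 0), -1) = Pow(-142, -1) = Rational(-1, 142)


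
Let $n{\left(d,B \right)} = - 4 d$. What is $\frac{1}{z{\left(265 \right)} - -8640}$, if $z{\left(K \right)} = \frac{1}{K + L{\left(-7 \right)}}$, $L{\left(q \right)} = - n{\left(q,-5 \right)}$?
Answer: $\frac{237}{2047681} \approx 0.00011574$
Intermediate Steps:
$L{\left(q \right)} = 4 q$ ($L{\left(q \right)} = - \left(-4\right) q = 4 q$)
$z{\left(K \right)} = \frac{1}{-28 + K}$ ($z{\left(K \right)} = \frac{1}{K + 4 \left(-7\right)} = \frac{1}{K - 28} = \frac{1}{-28 + K}$)
$\frac{1}{z{\left(265 \right)} - -8640} = \frac{1}{\frac{1}{-28 + 265} - -8640} = \frac{1}{\frac{1}{237} + 8640} = \frac{1}{\frac{2047681}{237}} = \frac{237}{2047681}$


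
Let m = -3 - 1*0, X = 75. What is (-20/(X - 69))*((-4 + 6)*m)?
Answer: 20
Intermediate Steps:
m = -3 (m = -3 + 0 = -3)
(-20/(X - 69))*((-4 + 6)*m) = (-20/(75 - 69))*((-4 + 6)*(-3)) = (-20/6)*(2*(-3)) = -20*⅙*(-6) = -10/3*(-6) = 20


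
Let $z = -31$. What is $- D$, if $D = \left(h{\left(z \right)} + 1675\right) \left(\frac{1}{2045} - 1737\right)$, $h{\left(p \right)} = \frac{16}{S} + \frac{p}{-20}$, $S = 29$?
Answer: $\frac{863814353479}{296525} \approx 2.9131 \cdot 10^{6}$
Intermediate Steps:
$h{\left(p \right)} = \frac{16}{29} - \frac{p}{20}$ ($h{\left(p \right)} = \frac{16}{29} + \frac{p}{-20} = 16 \cdot \frac{1}{29} + p \left(- \frac{1}{20}\right) = \frac{16}{29} - \frac{p}{20}$)
$D = - \frac{863814353479}{296525}$ ($D = \left(\left(\frac{16}{29} - - \frac{31}{20}\right) + 1675\right) \left(\frac{1}{2045} - 1737\right) = \left(\left(\frac{16}{29} + \frac{31}{20}\right) + 1675\right) \left(\frac{1}{2045} - 1737\right) = \left(\frac{1219}{580} + 1675\right) \left(- \frac{3552164}{2045}\right) = \frac{972719}{580} \left(- \frac{3552164}{2045}\right) = - \frac{863814353479}{296525} \approx -2.9131 \cdot 10^{6}$)
$- D = \left(-1\right) \left(- \frac{863814353479}{296525}\right) = \frac{863814353479}{296525}$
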